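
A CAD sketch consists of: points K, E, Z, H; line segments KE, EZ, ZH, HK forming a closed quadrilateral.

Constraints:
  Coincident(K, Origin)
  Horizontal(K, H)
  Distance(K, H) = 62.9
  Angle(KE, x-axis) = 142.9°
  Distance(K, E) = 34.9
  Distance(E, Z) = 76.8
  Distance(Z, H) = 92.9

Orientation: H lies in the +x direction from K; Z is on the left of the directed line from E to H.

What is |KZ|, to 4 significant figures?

84.07

K is at the origin; KH is horizontal with |KH| = 62.9 and H in +x, so H = (62.9, 0). KE runs at 142.9° with |KE| = 34.9, so E = (-27.84, 21.05). Z is determined by |EZ| = 76.8 and |ZH| = 92.9 together: it lies at the intersection of circle(E, 76.8) and circle(H, 92.9). With |EH| = 93.15, the foot of the radical line on EH is 31.91 from E and the perpendicular offset is √(76.8² − 31.91²) = 69.86. Taking the left-of-EH solution: Z = (19.03, 81.89).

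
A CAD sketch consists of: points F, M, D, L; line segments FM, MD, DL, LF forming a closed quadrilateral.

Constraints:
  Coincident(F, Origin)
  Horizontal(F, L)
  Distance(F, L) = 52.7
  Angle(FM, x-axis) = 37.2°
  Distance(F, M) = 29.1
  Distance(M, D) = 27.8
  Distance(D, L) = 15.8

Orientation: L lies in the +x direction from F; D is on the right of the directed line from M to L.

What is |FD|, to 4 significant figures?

38.50

F is at the origin; F and L share the same y with |FL| = 52.7 and L in +x, so L = (52.7, 0). FM runs at 37.2° with |FM| = 29.1, so M = (23.18, 17.59). D is determined by |MD| = 27.8 and |DL| = 15.8 together: it lies at the intersection of circle(M, 27.8) and circle(L, 15.8). With |ML| = 34.37, the foot of the radical line on ML is 24.80 from M and the perpendicular offset is √(27.8² − 24.80²) = 12.57. Taking the right-of-ML solution: D = (38.04, -5.899).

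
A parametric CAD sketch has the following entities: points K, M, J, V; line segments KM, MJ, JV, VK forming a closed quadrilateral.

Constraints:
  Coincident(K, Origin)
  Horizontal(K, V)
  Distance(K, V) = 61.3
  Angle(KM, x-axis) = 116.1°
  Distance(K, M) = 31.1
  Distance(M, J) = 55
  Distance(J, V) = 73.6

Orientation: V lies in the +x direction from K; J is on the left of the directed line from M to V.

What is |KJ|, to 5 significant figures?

70.400

K is at the origin; K and V share the same y with |KV| = 61.3 and V in +x, so V = (61.3, 0). KM runs at 116.1° with |KM| = 31.1, so M = (-13.682, 27.929). J is determined by |MJ| = 55.0 and |JV| = 73.6 together: it lies at the intersection of circle(M, 55.0) and circle(V, 73.6). With |MV| = 80.015, the foot of the radical line on MV is 25.060 from M and the perpendicular offset is √(55.0² − 25.060²) = 48.959. Taking the left-of-MV solution: J = (26.891, 65.061).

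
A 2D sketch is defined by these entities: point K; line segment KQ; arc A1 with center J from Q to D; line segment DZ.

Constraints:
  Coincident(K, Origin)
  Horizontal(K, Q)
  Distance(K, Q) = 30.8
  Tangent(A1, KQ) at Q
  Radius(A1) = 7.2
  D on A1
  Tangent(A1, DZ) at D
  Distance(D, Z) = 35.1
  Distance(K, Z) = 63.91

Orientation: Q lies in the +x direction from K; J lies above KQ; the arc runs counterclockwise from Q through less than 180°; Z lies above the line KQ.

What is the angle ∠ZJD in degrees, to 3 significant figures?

78.4°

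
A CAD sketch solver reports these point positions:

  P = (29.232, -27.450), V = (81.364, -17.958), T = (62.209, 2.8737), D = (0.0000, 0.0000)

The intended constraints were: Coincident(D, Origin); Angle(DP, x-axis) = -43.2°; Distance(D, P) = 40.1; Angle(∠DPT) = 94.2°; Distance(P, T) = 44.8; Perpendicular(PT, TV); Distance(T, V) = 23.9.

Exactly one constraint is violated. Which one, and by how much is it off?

Distance(T, V) = 23.9 — off by 4.40.

D = (0.00, 0.00) ✓; DP at -43.20° ✓; |DP| = 40.10 ✓; ∠DPT = 94.20° ✓; |PT| = 44.80 ✓; ∠(PT, TV) = 90.00° ✓; |TV| = 28.30 ✗.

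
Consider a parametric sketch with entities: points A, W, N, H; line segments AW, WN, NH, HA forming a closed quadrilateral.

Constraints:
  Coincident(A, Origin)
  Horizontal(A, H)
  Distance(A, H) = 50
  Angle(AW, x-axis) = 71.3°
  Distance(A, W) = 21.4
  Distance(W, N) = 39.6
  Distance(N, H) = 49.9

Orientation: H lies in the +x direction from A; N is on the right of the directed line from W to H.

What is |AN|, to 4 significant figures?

19.62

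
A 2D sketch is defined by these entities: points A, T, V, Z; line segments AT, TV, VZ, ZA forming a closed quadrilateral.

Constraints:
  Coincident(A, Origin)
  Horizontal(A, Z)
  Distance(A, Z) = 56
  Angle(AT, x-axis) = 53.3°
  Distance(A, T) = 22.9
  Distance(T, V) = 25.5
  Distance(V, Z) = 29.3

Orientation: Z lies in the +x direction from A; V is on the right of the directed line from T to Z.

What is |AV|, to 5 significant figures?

27.123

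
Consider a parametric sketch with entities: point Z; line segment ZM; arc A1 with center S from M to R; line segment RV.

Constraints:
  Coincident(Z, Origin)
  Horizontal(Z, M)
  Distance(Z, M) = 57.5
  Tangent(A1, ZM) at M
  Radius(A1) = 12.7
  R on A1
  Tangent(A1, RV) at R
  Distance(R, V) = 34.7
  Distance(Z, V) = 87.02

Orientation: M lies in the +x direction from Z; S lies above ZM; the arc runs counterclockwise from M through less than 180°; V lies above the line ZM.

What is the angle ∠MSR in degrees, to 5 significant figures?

83.542°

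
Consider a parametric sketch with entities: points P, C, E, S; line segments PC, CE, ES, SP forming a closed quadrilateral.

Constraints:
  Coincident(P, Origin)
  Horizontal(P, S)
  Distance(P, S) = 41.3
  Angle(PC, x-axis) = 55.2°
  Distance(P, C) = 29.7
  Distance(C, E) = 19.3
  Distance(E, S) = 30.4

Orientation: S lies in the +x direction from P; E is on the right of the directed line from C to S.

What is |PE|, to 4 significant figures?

12.89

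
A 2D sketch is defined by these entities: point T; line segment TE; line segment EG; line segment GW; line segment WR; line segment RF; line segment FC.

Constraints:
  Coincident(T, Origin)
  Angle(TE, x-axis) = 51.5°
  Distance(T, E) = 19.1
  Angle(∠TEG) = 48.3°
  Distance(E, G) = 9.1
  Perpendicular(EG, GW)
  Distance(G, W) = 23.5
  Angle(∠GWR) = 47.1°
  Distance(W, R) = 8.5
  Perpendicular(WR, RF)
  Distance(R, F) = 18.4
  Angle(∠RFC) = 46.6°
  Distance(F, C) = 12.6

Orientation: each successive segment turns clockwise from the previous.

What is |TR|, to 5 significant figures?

10.421

T is at the origin; TE runs at 51.5° with length 19.1, so E = (11.890, 14.948). ∠TEG = 48.3° gives EG at -80.200° from the x-axis; with |EG| = 9.1, G = (13.439, 5.9806). EG is perpendicular to GW, so GW runs at -170.20°; with |GW| = 23.5, W = (-9.7181, 1.9807). ∠GWR = 47.1° gives WR at 56.900° from the x-axis; with |WR| = 8.5, R = (-5.0763, 9.1013). Then |TR| = |R − T| = 10.421.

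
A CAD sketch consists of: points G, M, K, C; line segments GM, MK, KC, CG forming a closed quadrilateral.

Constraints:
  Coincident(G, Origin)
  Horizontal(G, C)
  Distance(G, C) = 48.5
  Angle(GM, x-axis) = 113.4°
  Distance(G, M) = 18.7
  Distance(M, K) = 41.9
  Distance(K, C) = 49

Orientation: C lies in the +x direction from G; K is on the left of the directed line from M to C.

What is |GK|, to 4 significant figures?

50.12

G is at the origin; G and C share the same y with |GC| = 48.5 and C in +x, so C = (48.5, 0). GM runs at 113.4° with |GM| = 18.7, so M = (-7.427, 17.16). K is determined by |MK| = 41.9 and |KC| = 49.0 together: it lies at the intersection of circle(M, 41.9) and circle(C, 49.0). With |MC| = 58.50, the foot of the radical line on MC is 23.73 from M and the perpendicular offset is √(41.9² − 23.73²) = 34.53. Taking the left-of-MC solution: K = (25.39, 43.21).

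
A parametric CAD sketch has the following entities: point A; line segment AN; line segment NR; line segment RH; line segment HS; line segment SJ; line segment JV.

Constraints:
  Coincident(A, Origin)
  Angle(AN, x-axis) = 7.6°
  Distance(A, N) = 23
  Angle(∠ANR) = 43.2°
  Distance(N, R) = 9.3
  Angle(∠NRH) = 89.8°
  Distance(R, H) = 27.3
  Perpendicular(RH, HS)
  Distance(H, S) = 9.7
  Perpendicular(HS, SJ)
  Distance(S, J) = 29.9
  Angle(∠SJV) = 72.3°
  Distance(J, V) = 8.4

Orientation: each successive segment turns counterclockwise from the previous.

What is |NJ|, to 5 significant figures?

2.6627

RH is perpendicular to HS, so HS runs at -35.400°; with |HS| = 9.7, S = (7.3285, -19.416). HS is perpendicular to SJ, so SJ runs at 54.600°; with |SJ| = 29.9, J = (24.649, 4.9559). Then |NJ| = |J − N| = 2.6627.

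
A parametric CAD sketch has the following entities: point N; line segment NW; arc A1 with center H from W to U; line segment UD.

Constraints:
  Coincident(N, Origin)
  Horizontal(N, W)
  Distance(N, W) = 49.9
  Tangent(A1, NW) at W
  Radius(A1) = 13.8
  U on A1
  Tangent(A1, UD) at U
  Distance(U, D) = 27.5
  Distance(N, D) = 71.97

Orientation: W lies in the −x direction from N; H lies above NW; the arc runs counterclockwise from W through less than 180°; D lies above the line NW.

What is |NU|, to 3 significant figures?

45.5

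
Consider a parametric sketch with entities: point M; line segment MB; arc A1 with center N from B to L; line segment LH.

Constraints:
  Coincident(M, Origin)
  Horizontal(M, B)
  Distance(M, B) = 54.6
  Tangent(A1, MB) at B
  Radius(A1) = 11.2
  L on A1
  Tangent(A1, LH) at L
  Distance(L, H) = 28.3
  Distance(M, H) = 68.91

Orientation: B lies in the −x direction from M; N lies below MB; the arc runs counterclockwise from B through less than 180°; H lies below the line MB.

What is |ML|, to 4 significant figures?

66.81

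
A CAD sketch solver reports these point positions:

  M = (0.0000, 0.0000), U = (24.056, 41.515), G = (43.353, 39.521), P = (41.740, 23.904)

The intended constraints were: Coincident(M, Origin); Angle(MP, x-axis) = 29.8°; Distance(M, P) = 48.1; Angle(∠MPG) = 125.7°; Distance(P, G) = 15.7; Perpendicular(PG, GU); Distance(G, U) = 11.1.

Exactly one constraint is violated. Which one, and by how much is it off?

Distance(G, U) = 11.1 — off by 8.30.

M = (0.00, 0.00) ✓; MP at 29.80° ✓; |MP| = 48.10 ✓; ∠MPG = 125.7° ✓; |PG| = 15.70 ✓; ∠(PG, GU) = 90.00° ✓; |GU| = 19.40 ✗.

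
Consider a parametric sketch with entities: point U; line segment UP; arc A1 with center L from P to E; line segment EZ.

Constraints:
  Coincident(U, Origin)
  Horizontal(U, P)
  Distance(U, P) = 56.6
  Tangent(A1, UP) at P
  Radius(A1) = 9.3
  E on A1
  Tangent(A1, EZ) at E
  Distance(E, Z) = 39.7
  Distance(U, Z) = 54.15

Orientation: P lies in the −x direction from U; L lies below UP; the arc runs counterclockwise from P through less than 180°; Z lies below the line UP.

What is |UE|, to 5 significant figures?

64.871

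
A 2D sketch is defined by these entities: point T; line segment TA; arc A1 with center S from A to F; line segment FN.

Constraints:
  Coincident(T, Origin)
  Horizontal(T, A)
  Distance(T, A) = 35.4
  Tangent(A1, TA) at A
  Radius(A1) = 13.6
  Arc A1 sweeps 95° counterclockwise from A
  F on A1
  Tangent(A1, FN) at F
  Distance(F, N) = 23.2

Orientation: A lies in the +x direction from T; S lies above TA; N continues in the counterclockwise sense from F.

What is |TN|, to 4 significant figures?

60.32

T is at the origin; T and A share the same y with |TA| = 35.4 and A on the +x side, so A = (35.40, 0.000). Tangency of A1 to TA means the radius SA is perpendicular to TA, so S = A + (0, 13.6) = (35.40, 13.60). On A1, A sits at bearing -90° from S; a 95° counterclockwise sweep puts F at bearing 5°, so F = S + 13.6·(cos 5°, sin 5°) = (48.95, 14.79). Since A1 is tangent to FN there, SF ⟂ FN, so FN runs along (−sin 5°, cos 5°); with |FN| = 23.2, N = (46.93, 37.90). Then |TN| = |N − T| = 60.32.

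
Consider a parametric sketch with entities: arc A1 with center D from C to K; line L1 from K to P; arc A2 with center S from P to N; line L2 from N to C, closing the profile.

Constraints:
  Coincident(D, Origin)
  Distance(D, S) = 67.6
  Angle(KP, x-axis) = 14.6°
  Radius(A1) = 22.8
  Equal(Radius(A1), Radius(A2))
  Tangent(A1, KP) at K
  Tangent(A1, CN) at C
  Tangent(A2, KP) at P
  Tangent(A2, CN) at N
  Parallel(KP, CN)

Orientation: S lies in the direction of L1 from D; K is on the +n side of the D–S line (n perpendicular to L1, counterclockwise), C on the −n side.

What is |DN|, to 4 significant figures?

71.34

Tangency of A1 to both parallel lines with radius 22.8 puts K and C at D ± 22.8·n: K = (-5.747, 22.06), C = (5.747, -22.06). Equal radii place P and N the same way about S: P = S + 22.8·n = (59.67, 39.10), N = S − 22.8·n = (71.16, -5.024). Then |DN| = |N − D| = 71.34.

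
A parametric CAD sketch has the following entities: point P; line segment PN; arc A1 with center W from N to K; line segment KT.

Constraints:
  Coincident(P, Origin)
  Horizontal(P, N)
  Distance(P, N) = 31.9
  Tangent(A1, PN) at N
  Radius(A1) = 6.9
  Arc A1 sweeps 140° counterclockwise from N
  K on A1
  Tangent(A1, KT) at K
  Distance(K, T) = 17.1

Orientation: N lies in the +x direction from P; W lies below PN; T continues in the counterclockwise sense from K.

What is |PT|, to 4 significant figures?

46.72

On A1, N sits at bearing 90° from W; a 140° counterclockwise sweep puts K at bearing 230°, so K = W + 6.9·(cos 230°, sin 230°) = (27.46, -12.19). Tangency of A1 to KT means the radius WK is perpendicular to KT, so KT runs along (−sin 230°, cos 230°); with |KT| = 17.1, T = (40.56, -23.18). Then |PT| = |T − P| = 46.72.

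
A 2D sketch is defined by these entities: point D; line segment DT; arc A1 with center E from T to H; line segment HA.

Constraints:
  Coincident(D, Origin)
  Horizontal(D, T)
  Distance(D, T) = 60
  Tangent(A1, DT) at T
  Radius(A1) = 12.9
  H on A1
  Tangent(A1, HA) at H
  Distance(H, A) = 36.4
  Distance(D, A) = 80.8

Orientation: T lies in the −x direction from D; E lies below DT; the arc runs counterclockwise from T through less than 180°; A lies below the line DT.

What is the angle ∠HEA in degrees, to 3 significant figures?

70.5°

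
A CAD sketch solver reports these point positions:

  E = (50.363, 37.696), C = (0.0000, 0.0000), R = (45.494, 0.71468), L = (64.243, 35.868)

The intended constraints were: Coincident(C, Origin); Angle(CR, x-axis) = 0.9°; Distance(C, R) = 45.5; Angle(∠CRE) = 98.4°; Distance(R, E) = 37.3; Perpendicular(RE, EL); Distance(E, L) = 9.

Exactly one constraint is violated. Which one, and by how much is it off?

Distance(E, L) = 9 — off by 5.00.

C = (0.00, 0.00) ✓; CR at 0.9000° ✓; |CR| = 45.50 ✓; ∠CRE = 98.40° ✓; |RE| = 37.30 ✓; ∠(RE, EL) = 90.00° ✓; |EL| = 14.00 ✗.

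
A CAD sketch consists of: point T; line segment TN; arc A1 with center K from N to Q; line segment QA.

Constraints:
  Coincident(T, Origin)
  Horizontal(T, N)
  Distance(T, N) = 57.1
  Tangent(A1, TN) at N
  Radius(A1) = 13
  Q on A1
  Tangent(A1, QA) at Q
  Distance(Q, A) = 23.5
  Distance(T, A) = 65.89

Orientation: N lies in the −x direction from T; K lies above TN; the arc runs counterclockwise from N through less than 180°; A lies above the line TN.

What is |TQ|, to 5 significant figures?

48.096

T is at the origin; T and N share the same y with |TN| = 57.1 and N on the −x side, so N = (-57.100, 0.0000). Tangency of A1 to TN means the radius KN is perpendicular to TN, so K = N + (0, 13) = (-57.100, 13.000). Since KQ ⟂ QA (tangency), |KA| = √(13.0² + 23.5²) = 26.856 regardless of where Q sits on A1. So A lies on both circle(T, 65.89) and circle(K, 26.856); the above-TN intersection is A = (-52.738, 39.499). Q is the foot of the tangent from A: Q = (-44.854, 17.362).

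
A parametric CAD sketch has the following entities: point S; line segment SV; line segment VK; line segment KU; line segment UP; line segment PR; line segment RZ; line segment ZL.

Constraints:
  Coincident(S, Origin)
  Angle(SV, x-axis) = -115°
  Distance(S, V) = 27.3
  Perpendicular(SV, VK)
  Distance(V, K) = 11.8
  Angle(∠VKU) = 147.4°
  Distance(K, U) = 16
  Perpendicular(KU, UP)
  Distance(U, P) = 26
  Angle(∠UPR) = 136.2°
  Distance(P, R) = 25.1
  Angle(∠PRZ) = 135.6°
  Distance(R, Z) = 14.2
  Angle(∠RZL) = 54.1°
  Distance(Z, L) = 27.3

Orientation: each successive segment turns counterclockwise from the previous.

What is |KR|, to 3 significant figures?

44.1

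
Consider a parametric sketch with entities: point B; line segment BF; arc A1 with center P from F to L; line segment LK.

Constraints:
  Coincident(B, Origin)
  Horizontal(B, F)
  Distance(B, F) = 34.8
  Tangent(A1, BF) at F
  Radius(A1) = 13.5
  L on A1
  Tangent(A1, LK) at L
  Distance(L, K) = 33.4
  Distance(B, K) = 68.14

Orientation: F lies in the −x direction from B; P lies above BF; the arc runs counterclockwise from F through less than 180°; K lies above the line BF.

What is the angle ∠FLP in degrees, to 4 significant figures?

21.33°

Checks: |PL| = 13.50 ✓; ∠(PL, LK) = 90.00° ✓; |LK| = 33.40 ✓; |BK| = 68.14 ✓.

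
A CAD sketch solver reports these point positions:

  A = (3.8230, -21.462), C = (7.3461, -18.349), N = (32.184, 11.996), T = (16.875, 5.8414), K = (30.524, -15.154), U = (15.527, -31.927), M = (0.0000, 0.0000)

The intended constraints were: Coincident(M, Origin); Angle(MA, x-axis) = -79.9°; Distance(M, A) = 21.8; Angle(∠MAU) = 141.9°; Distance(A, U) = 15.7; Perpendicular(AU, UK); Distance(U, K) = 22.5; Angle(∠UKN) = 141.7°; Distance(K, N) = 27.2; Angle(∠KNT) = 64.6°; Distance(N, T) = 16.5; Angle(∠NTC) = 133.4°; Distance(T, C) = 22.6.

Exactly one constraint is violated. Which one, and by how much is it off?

Distance(T, C) = 22.6 — off by 3.40.

M = (0.00, 0.00) ✓; MA at -79.90° ✓; |MA| = 21.80 ✓; ∠MAU = 141.9° ✓; |AU| = 15.70 ✓; ∠(AU, UK) = 90.00° ✓; |UK| = 22.50 ✓; ∠UKN = 141.7° ✓; |KN| = 27.20 ✓; ∠KNT = 64.60° ✓; |NT| = 16.50 ✓; ∠NTC = 133.4° ✓; |TC| = 26.00 ✗.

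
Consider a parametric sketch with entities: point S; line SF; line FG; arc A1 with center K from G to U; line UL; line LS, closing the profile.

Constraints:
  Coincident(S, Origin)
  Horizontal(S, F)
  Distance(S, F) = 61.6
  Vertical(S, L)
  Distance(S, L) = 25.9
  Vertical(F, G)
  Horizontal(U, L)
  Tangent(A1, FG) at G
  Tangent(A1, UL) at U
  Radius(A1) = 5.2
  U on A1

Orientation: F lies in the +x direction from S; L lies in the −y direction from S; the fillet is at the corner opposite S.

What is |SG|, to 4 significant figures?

64.98

S is at the origin; SF is horizontal with |SF| = 61.6 and F on the +x side, so F = (61.60, 0.000). S and L share the same x with |SL| = 25.9 and L on the −y side, so L = (0.000, -25.90). The virtual corner opposite S is at (61.60, -25.90). A1 meets FG tangentially, so KG is at right angles to FG and tangency of A1 to UL means the radius KU is perpendicular to UL, with radius 5.2, so the center K sits 5.2 in from both sides at K = (56.40, -20.70). That places the tangent points at G = (61.60, -20.70) on FG and U = (56.40, -25.90) on UL. Then |SG| = |G − S| = 64.98.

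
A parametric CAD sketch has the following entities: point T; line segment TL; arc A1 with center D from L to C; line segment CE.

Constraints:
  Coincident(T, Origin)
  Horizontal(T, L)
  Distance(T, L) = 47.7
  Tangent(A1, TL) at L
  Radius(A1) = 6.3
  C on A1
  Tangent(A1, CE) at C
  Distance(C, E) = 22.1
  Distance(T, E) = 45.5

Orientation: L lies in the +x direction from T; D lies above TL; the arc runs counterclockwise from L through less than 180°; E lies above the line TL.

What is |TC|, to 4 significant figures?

53.32

Checks: T = (0.00, 0.00) ✓; |DC| = 6.300 ✓; ∠(DC, CE) = 90.00° ✓; |CE| = 22.10 ✓; |TE| = 45.50 ✓.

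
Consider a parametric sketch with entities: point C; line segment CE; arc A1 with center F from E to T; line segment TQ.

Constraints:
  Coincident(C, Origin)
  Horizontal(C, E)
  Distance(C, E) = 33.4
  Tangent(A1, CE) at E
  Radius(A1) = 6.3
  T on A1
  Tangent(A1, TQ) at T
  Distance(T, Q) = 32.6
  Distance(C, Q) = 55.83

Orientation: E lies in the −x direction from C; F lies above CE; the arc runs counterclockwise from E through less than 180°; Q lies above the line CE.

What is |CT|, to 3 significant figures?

28.9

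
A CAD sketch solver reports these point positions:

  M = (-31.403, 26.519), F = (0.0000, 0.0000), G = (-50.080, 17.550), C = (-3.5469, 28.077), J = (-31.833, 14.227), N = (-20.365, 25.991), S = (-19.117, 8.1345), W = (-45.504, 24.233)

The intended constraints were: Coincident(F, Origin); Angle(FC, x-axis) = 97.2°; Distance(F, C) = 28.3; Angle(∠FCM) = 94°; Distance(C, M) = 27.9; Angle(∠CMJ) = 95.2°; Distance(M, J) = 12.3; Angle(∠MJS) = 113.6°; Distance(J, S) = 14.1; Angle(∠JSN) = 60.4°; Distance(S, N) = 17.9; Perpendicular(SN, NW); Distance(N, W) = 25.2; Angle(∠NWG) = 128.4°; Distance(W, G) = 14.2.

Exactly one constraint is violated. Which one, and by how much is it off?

Distance(W, G) = 14.2 — off by 6.10.

F = (0.00, 0.00) ✓; FC at 97.20° ✓; |FC| = 28.30 ✓; ∠FCM = 94.00° ✓; |CM| = 27.90 ✓; ∠CMJ = 95.20° ✓; |MJ| = 12.30 ✓; ∠MJS = 113.6° ✓; |JS| = 14.10 ✓; ∠JSN = 60.40° ✓; |SN| = 17.90 ✓; ∠(SN, NW) = 90.00° ✓; |NW| = 25.20 ✓; ∠NWG = 128.4° ✓; |WG| = 8.100 ✗.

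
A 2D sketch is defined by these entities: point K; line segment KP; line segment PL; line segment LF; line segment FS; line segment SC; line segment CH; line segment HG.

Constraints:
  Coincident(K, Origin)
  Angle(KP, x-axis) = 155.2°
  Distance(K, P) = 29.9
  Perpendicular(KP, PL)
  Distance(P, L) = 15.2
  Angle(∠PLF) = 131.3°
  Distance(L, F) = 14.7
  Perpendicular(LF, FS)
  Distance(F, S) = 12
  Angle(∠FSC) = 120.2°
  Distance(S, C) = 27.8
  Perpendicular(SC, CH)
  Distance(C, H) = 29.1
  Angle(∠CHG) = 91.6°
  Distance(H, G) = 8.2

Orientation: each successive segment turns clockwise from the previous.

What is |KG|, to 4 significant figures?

45.45

The perpendicularity gives CH at right angles to SC, so CH runs at 136.7°; with |CH| = 29.1, H = (-43.51, 18.73). ∠CHG = 91.6° gives HG at 48.30° from the x-axis; with |HG| = 8.2, G = (-38.05, 24.86). Then |KG| = |G − K| = 45.45.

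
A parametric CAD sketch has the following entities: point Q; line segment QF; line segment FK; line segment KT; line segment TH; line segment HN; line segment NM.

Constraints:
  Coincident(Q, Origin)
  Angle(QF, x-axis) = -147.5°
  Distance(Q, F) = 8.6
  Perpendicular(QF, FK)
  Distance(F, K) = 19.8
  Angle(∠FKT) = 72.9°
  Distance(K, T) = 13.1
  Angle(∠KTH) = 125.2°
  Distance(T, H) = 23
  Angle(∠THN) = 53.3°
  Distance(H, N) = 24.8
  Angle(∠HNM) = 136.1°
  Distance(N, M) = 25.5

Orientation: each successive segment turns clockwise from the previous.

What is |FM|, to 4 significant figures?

29.15

Q is at the origin; QF runs at -147.5° with length 8.6, so F = (-7.253, -4.621). The perpendicularity gives FK at right angles to QF, so FK runs at 122.5°; with |FK| = 19.8, K = (-17.89, 12.08). ∠FKT = 72.9° gives KT at 15.40° from the x-axis; with |KT| = 13.1, T = (-5.262, 15.56). ∠KTH = 125.2° gives TH at -39.40° from the x-axis; with |TH| = 23.0, H = (12.51, 0.9584). ∠THN = 53.3° gives HN at -166.1° from the x-axis; with |HN| = 24.8, N = (-11.56, -4.999). ∠HNM = 136.1° gives NM at 150.0° from the x-axis; with |NM| = 25.5, M = (-33.65, 7.751). Then |FM| = |M − F| = 29.15.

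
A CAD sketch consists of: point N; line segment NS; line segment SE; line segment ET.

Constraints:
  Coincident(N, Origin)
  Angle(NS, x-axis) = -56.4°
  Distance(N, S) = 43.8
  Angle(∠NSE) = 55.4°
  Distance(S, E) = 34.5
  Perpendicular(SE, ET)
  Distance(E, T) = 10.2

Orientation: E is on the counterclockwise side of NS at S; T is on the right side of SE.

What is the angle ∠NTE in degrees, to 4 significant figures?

11.76°

N is at the origin; NS runs at -56.4° with length 43.8, so S = 43.8·(cos -56.4°, sin -56.4°) = (24.24, -36.48). ∠NSE = 55.4°, so SE runs at -56.4° + (180° − 55.4°) = 68.20° from the x-axis; with |SE| = 34.5, E = S + 34.5·(cos 68.20°, sin 68.20°) = (37.05, -4.449). The perpendicularity gives ET at right angles to SE; with |ET| = 10.2 on the right of SE, T = E + 10.2·(0.9285, -0.3714) = (46.52, -8.237). Then cos ∠NTE = TN·TE / (|TN||TE|), giving 11.76°.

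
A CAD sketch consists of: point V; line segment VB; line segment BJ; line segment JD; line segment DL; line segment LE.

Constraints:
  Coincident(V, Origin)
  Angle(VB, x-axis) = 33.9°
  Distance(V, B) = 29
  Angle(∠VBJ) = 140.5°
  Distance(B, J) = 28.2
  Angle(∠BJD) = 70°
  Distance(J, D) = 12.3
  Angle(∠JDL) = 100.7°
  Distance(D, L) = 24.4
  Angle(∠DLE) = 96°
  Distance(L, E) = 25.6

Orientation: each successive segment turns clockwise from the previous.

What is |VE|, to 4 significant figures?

43.46

V is at the origin; VB runs at 33.9° with length 29.0, so B = (24.07, 16.17). ∠VBJ = 140.5° gives BJ at -5.600° from the x-axis; with |BJ| = 28.2, J = (52.14, 13.42). ∠BJD = 70.0° gives JD at -115.6° from the x-axis; with |JD| = 12.3, D = (46.82, 2.330). ∠JDL = 100.7° gives DL at 165.1° from the x-axis; with |DL| = 24.4, L = (23.24, 8.604). ∠DLE = 96.0° gives LE at 81.10° from the x-axis; with |LE| = 25.6, E = (27.20, 33.90). Then |VE| = |E − V| = 43.46.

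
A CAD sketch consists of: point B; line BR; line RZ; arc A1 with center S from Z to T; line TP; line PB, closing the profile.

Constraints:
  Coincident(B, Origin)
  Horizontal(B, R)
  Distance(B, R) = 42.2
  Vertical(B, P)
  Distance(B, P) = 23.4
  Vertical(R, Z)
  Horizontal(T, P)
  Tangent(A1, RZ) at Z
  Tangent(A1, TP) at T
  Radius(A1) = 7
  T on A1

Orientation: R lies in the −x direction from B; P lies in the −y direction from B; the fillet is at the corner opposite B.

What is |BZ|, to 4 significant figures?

45.27

B is at the origin; BR is horizontal with |BR| = 42.2 and R on the −x side, so R = (-42.20, 0.000). B and P share the same x with |BP| = 23.4 and P on the −y side, so P = (0.000, -23.40). The virtual corner opposite B is at (-42.20, -23.40). Tangency of A1 to RZ means the radius SZ is perpendicular to RZ and A1 meets TP tangentially, so ST is at right angles to TP, with radius 7.0, so the center S sits 7.0 in from both sides at S = (-35.20, -16.40). That places the tangent points at Z = (-42.20, -16.40) on RZ and T = (-35.20, -23.40) on TP. Then |BZ| = |Z − B| = 45.27.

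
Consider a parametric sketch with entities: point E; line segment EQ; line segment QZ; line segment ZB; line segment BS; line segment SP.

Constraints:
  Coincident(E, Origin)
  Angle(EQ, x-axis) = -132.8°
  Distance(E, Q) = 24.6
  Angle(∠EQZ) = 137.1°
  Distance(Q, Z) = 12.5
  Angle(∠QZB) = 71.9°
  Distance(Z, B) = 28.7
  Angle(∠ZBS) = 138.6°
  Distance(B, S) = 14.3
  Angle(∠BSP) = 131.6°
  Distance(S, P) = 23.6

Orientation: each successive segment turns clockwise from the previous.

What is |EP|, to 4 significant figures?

16.87

E is at the origin; EQ runs at -132.8° with length 24.6, so Q = (-16.71, -18.05). ∠EQZ = 137.1° gives QZ at -175.7° from the x-axis; with |QZ| = 12.5, Z = (-29.18, -18.99). ∠QZB = 71.9° gives ZB at 76.20° from the x-axis; with |ZB| = 28.7, B = (-22.33, 8.885). ∠ZBS = 138.6° gives BS at 34.80° from the x-axis; with |BS| = 14.3, S = (-10.59, 17.05). ∠BSP = 131.6° gives SP at -13.60° from the x-axis; with |SP| = 23.6, P = (12.35, 11.50). Then |EP| = |P − E| = 16.87.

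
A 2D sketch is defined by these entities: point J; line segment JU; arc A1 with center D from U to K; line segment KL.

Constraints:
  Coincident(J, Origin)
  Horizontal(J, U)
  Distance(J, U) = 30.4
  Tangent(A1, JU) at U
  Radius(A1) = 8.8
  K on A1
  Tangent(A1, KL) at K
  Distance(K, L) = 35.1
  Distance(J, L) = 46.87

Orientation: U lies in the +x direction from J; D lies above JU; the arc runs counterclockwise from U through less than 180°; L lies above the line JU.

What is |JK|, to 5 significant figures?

40.148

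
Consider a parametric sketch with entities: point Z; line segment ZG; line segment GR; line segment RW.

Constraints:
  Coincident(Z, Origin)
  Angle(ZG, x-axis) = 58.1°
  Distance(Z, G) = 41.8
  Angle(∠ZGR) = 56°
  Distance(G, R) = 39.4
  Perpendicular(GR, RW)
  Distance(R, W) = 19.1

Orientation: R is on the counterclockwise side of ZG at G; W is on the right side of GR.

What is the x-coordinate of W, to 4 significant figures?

-17.98

Z is at the origin; ZG runs at 58.1° with length 41.8, so G = 41.8·(cos 58.1°, sin 58.1°) = (22.09, 35.49). ∠ZGR = 56.0°, so GR runs at 58.1° + (180° − 56.0°) = 182.1° from the x-axis; with |GR| = 39.4, R = G + 39.4·(cos 182.1°, sin 182.1°) = (-17.28, 34.04). GR is perpendicular to RW; with |RW| = 19.1 on the right of GR, W = R + 19.1·(-0.03664, 0.9993) = (-17.98, 53.13). So W.x = -17.98.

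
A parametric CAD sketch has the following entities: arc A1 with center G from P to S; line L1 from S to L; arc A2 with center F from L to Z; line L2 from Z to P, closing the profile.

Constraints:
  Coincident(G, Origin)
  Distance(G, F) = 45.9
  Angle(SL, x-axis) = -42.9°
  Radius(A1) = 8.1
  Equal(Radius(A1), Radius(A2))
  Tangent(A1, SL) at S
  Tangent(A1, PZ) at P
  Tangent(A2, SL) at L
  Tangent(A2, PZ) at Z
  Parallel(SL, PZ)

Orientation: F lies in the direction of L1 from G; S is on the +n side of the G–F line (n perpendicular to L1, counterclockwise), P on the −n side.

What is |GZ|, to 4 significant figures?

46.61

The slot axis is L1's direction at -42.9°, so u = (cos -42.9°, sin -42.9°) = (0.7325, -0.6807) and n = (−sin -42.9°, cos -42.9°) = (0.6807, 0.7325). G is at the origin and F lies 45.9 along u from G, so F = 45.9·u = (33.62, -31.25). Tangency of A1 to both parallel lines with radius 8.1 puts S and P at G ± 8.1·n: S = (5.514, 5.934), P = (-5.514, -5.934). Equal radii place L and Z the same way about F: L = F + 8.1·n = (39.14, -25.31), Z = F − 8.1·n = (28.11, -37.18). Then |GZ| = |Z − G| = 46.61.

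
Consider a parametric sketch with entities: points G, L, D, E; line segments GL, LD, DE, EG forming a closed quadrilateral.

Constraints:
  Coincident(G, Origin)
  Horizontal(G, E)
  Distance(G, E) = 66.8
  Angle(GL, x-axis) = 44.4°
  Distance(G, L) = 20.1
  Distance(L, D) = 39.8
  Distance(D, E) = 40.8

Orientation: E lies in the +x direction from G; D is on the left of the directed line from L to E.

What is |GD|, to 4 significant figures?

59.66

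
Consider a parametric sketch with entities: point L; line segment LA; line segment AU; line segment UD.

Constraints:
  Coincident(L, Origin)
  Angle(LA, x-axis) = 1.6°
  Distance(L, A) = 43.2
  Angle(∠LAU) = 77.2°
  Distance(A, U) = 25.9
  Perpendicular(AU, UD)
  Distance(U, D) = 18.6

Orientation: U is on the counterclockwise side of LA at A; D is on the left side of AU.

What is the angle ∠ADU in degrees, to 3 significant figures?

54.3°

L is at the origin; LA runs at 1.6° with length 43.2, so A = 43.2·(cos 1.6°, sin 1.6°) = (43.2, 1.21). ∠LAU = 77.2°, so AU runs at 1.6° + (180° − 77.2°) = 104° from the x-axis; with |AU| = 25.9, U = A + 25.9·(cos 104°, sin 104°) = (36.7, 26.3). The perpendicularity gives UD at right angles to AU; with |UD| = 18.6 on the left of AU, D = U + 18.6·(-0.969, -0.249) = (18.7, 21.7). Then cos ∠ADU = DA·DU / (|DA||DU|), giving 54.3°.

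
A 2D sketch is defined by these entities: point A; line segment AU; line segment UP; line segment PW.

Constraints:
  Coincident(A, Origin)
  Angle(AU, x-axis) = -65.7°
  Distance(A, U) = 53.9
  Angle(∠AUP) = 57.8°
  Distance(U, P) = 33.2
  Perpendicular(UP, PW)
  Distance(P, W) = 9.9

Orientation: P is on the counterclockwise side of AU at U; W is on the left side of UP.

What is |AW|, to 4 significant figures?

35.99

A is at the origin; AU runs at -65.7° with length 53.9, so U = 53.9·(cos -65.7°, sin -65.7°) = (22.18, -49.12). ∠AUP = 57.8°, so UP runs at -65.7° + (180° − 57.8°) = 56.50° from the x-axis; with |UP| = 33.2, P = U + 33.2·(cos 56.50°, sin 56.50°) = (40.50, -21.44). The perpendicularity gives PW at right angles to UP; with |PW| = 9.9 on the left of UP, W = P + 9.9·(-0.8339, 0.5519) = (32.25, -15.98). Then |AW| = |W − A| = 35.99.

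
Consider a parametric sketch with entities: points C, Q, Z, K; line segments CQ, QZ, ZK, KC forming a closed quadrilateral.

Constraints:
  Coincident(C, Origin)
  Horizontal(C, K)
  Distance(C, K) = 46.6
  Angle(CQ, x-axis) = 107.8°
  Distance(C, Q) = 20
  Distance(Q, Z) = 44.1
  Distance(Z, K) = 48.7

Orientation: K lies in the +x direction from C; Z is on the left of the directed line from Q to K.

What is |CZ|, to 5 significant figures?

54.037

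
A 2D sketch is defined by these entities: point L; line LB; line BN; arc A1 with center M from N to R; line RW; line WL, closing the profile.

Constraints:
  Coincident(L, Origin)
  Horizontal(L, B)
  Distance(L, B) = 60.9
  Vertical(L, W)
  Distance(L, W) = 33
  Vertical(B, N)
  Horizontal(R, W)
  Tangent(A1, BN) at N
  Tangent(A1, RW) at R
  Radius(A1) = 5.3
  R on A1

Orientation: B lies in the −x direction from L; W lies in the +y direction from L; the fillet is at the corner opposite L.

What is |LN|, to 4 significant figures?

66.90

L is at the origin; LB is horizontal with |LB| = 60.9 and B on the −x side, so B = (-60.90, 0.000). LW is vertical with |LW| = 33.0 and W on the +y side, so W = (0.000, 33.00). The virtual corner opposite L is at (-60.90, 33.00). Since A1 is tangent to BN there, MN ⟂ BN and the tangent condition forces MR to be normal to RW, with radius 5.3, so the center M sits 5.3 in from both sides at M = (-55.60, 27.70). That places the tangent points at N = (-60.90, 27.70) on BN and R = (-55.60, 33.00) on RW. Then |LN| = |N − L| = 66.90.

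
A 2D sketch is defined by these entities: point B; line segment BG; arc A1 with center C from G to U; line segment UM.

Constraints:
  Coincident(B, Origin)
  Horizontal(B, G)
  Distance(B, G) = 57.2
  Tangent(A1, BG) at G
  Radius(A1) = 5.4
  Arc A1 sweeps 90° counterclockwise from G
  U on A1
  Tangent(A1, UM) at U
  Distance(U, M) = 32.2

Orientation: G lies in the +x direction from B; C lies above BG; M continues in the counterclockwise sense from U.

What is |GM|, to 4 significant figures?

37.99

B is at the origin; BG is horizontal with |BG| = 57.2 and G on the +x side, so G = (57.20, 0.000). A1 meets BG tangentially, so CG is at right angles to BG, so C = G + (0, 5.4) = (57.20, 5.400). On A1, G sits at bearing -90° from C; a 90° counterclockwise sweep puts U at bearing 0°, so U = C + 5.4·(cos 0°, sin 0°) = (62.60, 5.400). Since A1 is tangent to UM there, CU ⟂ UM, so UM runs along (−sin 0°, cos 0°); with |UM| = 32.2, M = (62.60, 37.60). Then |GM| = |M − G| = 37.99.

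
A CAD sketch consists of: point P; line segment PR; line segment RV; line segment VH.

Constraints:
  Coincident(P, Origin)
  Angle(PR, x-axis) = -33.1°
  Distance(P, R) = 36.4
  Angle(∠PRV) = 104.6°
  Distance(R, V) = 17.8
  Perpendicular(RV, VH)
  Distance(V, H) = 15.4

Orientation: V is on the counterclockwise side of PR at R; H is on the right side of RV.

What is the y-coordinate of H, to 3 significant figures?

-19.3

∠PRV = 104.6°, so RV runs at -33.1° + (180° − 104.6°) = 42.3° from the x-axis; with |RV| = 17.8, V = R + 17.8·(cos 42.3°, sin 42.3°) = (43.7, -7.90). RV ⟂ VH; with |VH| = 15.4 on the right of RV, H = V + 15.4·(0.673, -0.740) = (54.0, -19.3). So H.y = -19.3.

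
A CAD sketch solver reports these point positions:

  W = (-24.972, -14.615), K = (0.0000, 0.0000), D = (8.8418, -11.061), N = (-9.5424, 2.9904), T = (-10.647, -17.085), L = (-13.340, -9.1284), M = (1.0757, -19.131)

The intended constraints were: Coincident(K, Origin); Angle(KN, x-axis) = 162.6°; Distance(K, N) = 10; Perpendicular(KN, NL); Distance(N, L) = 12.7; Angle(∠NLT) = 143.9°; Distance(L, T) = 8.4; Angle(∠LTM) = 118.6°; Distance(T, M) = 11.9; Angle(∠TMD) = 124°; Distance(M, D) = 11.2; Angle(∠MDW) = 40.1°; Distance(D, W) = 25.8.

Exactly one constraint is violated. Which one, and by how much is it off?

Distance(D, W) = 25.8 — off by 8.20.

K = (0.00, 0.00) ✓; KN at 162.6° ✓; |KN| = 10.00 ✓; ∠(KN, NL) = 90.00° ✓; |NL| = 12.70 ✓; ∠NLT = 143.9° ✓; |LT| = 8.400 ✓; ∠LTM = 118.6° ✓; |TM| = 11.90 ✓; ∠TMD = 124.0° ✓; |MD| = 11.20 ✓; ∠MDW = 40.10° ✓; |DW| = 34.00 ✗.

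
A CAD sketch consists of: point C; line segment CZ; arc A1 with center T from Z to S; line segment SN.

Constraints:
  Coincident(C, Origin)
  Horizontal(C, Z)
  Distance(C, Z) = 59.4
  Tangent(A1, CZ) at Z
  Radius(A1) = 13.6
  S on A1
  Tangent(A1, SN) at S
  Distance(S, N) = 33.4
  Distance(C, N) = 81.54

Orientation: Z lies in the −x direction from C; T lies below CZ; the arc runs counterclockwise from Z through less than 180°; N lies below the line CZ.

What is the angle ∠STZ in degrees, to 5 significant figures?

103.21°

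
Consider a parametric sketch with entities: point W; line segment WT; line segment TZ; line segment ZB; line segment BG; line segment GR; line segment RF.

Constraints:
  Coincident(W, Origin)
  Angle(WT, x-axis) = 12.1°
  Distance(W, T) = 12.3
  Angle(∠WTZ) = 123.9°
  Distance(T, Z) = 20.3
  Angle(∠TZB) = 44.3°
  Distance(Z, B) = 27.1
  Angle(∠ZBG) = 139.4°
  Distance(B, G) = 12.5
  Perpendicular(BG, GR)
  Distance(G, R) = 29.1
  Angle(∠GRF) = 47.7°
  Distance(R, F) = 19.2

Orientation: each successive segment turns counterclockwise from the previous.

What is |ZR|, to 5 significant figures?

35.007

W is at the origin; WT runs at 12.1° with length 12.3, so T = (12.027, 2.5783). ∠WTZ = 123.9° gives TZ at 68.200° from the x-axis; with |TZ| = 20.3, Z = (19.566, 21.427). ∠TZB = 44.3° gives ZB at -156.10° from the x-axis; with |ZB| = 27.1, B = (-5.2108, 10.447). ∠ZBG = 139.4° gives BG at -115.50° from the x-axis; with |BG| = 12.5, G = (-10.592, -0.83508). BG ⟂ GR, so GR runs at -25.500°; with |GR| = 29.1, R = (15.673, -13.363). Then |ZR| = |R − Z| = 35.007.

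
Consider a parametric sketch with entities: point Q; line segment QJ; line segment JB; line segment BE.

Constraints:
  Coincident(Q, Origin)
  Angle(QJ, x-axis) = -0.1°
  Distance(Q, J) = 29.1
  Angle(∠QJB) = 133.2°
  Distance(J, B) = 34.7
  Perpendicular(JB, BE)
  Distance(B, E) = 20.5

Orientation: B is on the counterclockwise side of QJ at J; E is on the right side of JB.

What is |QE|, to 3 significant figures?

68.7

∠QJB = 133.2°, so JB runs at -0.1° + (180° − 133.2°) = 46.7° from the x-axis; with |JB| = 34.7, B = J + 34.7·(cos 46.7°, sin 46.7°) = (52.9, 25.2). The perpendicularity gives BE at right angles to JB; with |BE| = 20.5 on the right of JB, E = B + 20.5·(0.728, -0.686) = (67.8, 11.1). Then |QE| = |E − Q| = 68.7.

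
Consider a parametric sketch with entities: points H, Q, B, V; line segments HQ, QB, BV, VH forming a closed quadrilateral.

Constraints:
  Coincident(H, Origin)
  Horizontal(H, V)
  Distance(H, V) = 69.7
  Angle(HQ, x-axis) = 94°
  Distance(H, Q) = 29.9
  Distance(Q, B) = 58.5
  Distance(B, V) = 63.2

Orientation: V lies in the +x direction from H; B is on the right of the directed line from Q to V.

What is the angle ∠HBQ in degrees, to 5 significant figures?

10.526°

Checks: |QB| = 58.50 ✓; |BV| = 63.20 ✓.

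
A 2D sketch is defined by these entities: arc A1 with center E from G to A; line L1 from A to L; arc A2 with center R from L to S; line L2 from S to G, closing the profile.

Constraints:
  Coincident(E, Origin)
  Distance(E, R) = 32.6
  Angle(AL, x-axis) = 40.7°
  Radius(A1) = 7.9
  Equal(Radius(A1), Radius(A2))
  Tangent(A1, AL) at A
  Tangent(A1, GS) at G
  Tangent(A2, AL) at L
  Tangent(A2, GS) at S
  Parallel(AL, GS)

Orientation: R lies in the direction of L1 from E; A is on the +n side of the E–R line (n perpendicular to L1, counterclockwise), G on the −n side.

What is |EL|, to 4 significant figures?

33.54

The slot axis is L1's direction at 40.7°, so u = (cos 40.7°, sin 40.7°) = (0.7581, 0.6521) and n = (−sin 40.7°, cos 40.7°) = (-0.6521, 0.7581). E is at the origin and R lies 32.6 along u from E, so R = 32.6·u = (24.72, 21.26). Tangency of A1 to both parallel lines with radius 7.9 puts A and G at E ± 7.9·n: A = (-5.152, 5.989), G = (5.152, -5.989). Equal radii place L and S the same way about R: L = R + 7.9·n = (19.56, 27.25), S = R − 7.9·n = (29.87, 15.27). Then |EL| = |L − E| = 33.54.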